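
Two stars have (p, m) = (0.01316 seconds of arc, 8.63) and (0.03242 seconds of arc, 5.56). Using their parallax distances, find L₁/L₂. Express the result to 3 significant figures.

d₁ = 1/p₁ = 1/0.01316″ = 75.988 pc; d₂ = 1/p₂ = 1/0.03242″ = 30.845 pc.
M₁ = m₁ − 5 log₁₀ d₁ + 5 = 8.63 − 9.4037 + 5 = 4.2263.
M₂ = 5.56 − 7.4459 + 5 = 3.1141.
L₁/L₂ = 10^(0.4(M₂ − M₁)) = 10^(0.4 × (-1.1122)) = 10^(-0.44488) = 0.35902.

L₁/L₂ = 0.359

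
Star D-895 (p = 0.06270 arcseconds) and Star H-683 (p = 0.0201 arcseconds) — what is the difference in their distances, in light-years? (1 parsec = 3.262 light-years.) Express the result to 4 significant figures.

d_A = 1/0.06270″ = 15.949 pc; d_B = 1/0.02010″ = 49.751 pc.
|d_B − d_A| = |49.751 − 15.949| = 33.802 pc = 33.802 × 3.262 ly = 110.26 ly.

110.3 ly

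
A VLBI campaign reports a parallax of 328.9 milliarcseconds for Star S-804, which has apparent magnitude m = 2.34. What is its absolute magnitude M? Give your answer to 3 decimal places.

M = 4.925

d = 1/p = 1/0.3289″ = 3.0404 pc.
m − M = 5 log₁₀(3.0404) − 5 = 2.4147 − 5 = -2.5853.
M = m − (m − M) = 2.34 − (-2.5853) = 4.925.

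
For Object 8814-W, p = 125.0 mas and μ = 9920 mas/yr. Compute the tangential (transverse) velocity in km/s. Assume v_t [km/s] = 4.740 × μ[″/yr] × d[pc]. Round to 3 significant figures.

376 km/s

d = 1/p = 1/0.1250″ = 8 pc.
μ = 9920 mas/yr = 9.92 ″/yr.
v_t = 4.74 × μ × d = 4.74 × 9.92 × 8 = 376.17 km/s.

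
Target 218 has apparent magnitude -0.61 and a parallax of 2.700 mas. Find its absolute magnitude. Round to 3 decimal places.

d = 1/p = 1/0.002700″ = 370.37 pc.
m − M = 5 log₁₀(370.37) − 5 = 12.8432 − 5 = 7.8432.
M = m − (m − M) = -0.61 − 7.8432 = -8.453.

M = -8.453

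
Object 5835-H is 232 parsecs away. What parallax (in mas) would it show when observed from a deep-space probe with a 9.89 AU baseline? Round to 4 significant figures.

42.63 mas

p (arcsec) = B (AU) / d (pc).
p = 9.89 / 232 = 0.042629 arcsec = 42.629 mas.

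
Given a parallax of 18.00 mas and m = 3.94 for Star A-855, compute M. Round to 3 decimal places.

d = 1/p = 1/0.01800″ = 55.556 pc.
m − M = 5 log₁₀(55.556) − 5 = 8.7237 − 5 = 3.7237.
M = m − (m − M) = 3.94 − 3.7237 = 0.216.

M = 0.216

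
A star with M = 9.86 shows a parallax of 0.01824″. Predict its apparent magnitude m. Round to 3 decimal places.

d = 1/p = 1/0.01824″ = 54.825 pc.
m − M = 5 log₁₀ d − 5 = 5 log₁₀(54.825) − 5 = 8.6949 − 5 = 3.6949.
m = M + (m − M) = 9.86 + 3.6949 = 13.555.

m = 13.555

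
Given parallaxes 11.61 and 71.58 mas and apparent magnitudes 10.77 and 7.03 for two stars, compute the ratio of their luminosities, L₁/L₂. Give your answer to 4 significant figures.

L₁/L₂ = 1.213

d₁ = 1/p₁ = 1/0.01161″ = 86.133 pc; d₂ = 1/p₂ = 1/0.07158″ = 13.97 pc.
M₁ = m₁ − 5 log₁₀ d₁ + 5 = 10.77 − 9.6758 + 5 = 6.0942.
M₂ = 7.03 − 5.7260 + 5 = 6.3040.
L₁/L₂ = 10^(0.4(M₂ − M₁)) = 10^(0.4 × 0.2098) = 10^0.08392 = 1.2132.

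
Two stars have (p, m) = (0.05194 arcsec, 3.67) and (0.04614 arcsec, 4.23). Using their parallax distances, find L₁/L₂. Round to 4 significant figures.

L₁/L₂ = 1.322

d₁ = 1/p₁ = 1/0.05194″ = 19.253 pc; d₂ = 1/p₂ = 1/0.04614″ = 21.673 pc.
M₁ = m₁ − 5 log₁₀ d₁ + 5 = 3.67 − 6.4225 + 5 = 2.2475.
M₂ = 4.23 − 6.6796 + 5 = 2.5504.
L₁/L₂ = 10^(0.4(M₂ − M₁)) = 10^(0.4 × 0.3029) = 10^0.12116 = 1.3218.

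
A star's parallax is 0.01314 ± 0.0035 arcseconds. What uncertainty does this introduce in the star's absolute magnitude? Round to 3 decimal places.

M = m − 5 log₁₀ d + 5 = m + 5 log₁₀ p + 5, so ∂M/∂p = 5/(p ln 10).
σ_M = (5/ln 10) · (σ_p/p) = 2.1715 × 0.0035/0.01314 = 2.1715 × 0.26636 = 0.5784.

σ_M = 0.578 mag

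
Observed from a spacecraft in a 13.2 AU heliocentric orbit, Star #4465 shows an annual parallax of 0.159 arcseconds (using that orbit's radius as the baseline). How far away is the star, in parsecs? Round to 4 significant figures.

With baseline B (in AU) and parallax p (in arcsec), d = B/p parsecs.
d = 13.2 / 0.159 = 83.019 pc.

83.02 pc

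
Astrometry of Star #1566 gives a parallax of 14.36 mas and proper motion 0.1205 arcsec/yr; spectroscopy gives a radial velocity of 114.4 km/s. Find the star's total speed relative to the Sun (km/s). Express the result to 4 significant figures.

121.1 km/s

d = 1/p = 1/0.01436″ = 69.638 pc.
v_t = 4.740 μ d = 4.740 × 0.1205 × 69.638 = 39.775 km/s.
v = √(v_r² + v_t²) = √(114.4² + 39.775²) = √14669.4 = 121.12 km/s.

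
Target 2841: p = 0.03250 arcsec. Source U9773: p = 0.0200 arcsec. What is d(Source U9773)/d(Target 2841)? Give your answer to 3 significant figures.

Since d = 1/p, d_B/d_A = p_A/p_B.
= 0.03250 / 0.0200 = 1.625.

1.63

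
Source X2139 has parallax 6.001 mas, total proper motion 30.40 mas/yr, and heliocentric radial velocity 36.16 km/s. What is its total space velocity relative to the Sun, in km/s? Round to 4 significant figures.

d = 1/p = 1/0.006001″ = 166.64 pc.
μ = 30.40 mas/yr = 0.03040 ″/yr.
v_t = 4.740 μ d = 4.740 × 0.03040 × 166.64 = 24.012 km/s.
v = √(v_r² + v_t²) = √(36.16² + 24.012²) = √1884.12 = 43.406 km/s.

43.41 km/s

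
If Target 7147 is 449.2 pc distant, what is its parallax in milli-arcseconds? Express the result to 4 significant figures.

2.226 mas

p = 1/d = 1/449.2 = 0.0022262 arcsec.
= 0.0022262 × 1000 = 2.2262 mas.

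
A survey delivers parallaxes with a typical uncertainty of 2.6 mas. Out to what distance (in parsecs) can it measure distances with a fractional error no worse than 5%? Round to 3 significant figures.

σ_d/d = σ_p/p, so the condition is σ_p/p ≤ 0.05, i.e. p ≥ σ_p/0.05.
p_min = 2.6/0.05 = 52 mas = 0.052 arcsec.
d_max = 1/p_min = 1/0.052 = 19.231 pc.

19.2 pc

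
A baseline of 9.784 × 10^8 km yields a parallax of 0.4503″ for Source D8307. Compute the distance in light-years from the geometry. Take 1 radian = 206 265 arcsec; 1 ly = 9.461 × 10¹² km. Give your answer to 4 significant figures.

47.37 ly

θ = 0.4503″ = 0.4503/206265 = 2.1831 × 10^-6 rad.
d = B/θ = (9.784 × 10^8) / (2.1831 × 10^-6) = 4.4817 × 10^14 km = (4.4817 × 10^14) / (9.461 × 10^12) ly = 47.37 ly.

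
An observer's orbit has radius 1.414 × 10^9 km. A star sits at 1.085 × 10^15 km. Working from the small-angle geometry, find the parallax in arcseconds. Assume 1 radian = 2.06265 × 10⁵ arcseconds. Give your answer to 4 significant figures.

θ ≈ B/d = (1.414 × 10^9) / (1.085 × 10^15) = 1.3032 × 10^-6 rad.
In arcseconds: 1.3032 × 10^-6 × 206265 = 0.2688″.

0.2688 arcsec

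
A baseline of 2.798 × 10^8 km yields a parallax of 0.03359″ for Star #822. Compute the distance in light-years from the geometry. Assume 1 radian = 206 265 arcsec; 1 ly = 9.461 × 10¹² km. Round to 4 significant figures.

θ = 0.03359″ = 0.03359/206265 = 1.6285 × 10^-7 rad.
d = B/θ = (2.798 × 10^8) / (1.6285 × 10^-7) = 1.7181 × 10^15 km = (1.7181 × 10^15) / (9.461 × 10^12) ly = 181.6 ly.

181.6 ly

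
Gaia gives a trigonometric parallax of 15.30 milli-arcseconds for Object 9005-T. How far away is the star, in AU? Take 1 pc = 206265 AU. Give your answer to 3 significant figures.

1.35 × 10^7 AU

p = 15.30 milli-arcseconds = 0.01530 arcsec.
d = 1/p = 1/0.01530 = 65.359 pc.
In AU: 65.359 × 206265 = 1.3481 × 10^7 AU.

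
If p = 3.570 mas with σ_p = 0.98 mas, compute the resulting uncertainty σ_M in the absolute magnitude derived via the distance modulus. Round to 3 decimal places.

M = m − 5 log₁₀ d + 5 = m + 5 log₁₀ p + 5, so ∂M/∂p = 5/(p ln 10).
σ_M = (5/ln 10) · (σ_p/p) = 2.1715 × 0.98/3.570 = 2.1715 × 0.27451 = 0.5961.

σ_M = 0.596 mag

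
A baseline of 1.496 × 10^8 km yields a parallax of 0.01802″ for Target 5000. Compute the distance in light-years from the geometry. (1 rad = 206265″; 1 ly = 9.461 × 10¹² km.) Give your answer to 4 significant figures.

θ = 0.01802″ = 0.01802/206265 = 8.7363 × 10^-8 rad.
d = B/θ = (1.496 × 10^8) / (8.7363 × 10^-8) = 1.7124 × 10^15 km = (1.7124 × 10^15) / (9.461 × 10^12) ly = 181 ly.

181.0 ly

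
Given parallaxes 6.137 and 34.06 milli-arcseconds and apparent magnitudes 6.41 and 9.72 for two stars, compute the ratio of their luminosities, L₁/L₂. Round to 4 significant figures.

d₁ = 1/p₁ = 1/0.006137″ = 162.95 pc; d₂ = 1/p₂ = 1/0.03406″ = 29.36 pc.
M₁ = m₁ − 5 log₁₀ d₁ + 5 = 6.41 − 11.0603 + 5 = 0.3497.
M₂ = 9.72 − 7.3388 + 5 = 7.3812.
L₁/L₂ = 10^(0.4(M₂ − M₁)) = 10^(0.4 × 7.0315) = 10^2.81260 = 649.53.

L₁/L₂ = 649.5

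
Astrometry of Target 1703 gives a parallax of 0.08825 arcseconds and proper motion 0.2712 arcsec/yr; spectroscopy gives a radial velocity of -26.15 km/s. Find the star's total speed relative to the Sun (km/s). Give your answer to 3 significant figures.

29.9 km/s

d = 1/p = 1/0.08825″ = 11.331 pc.
v_t = 4.740 μ d = 4.740 × 0.2712 × 11.331 = 14.566 km/s.
v = √(v_r² + v_t²) = √((-26.15)² + 14.566²) = √895.991 = 29.933 km/s.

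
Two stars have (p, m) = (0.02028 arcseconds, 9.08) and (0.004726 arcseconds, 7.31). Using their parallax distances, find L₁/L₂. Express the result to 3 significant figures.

d₁ = 1/p₁ = 1/0.02028″ = 49.31 pc; d₂ = 1/p₂ = 1/0.004726″ = 211.6 pc.
M₁ = m₁ − 5 log₁₀ d₁ + 5 = 9.08 − 8.4647 + 5 = 5.6153.
M₂ = 7.31 − 11.6276 + 5 = 0.6824.
L₁/L₂ = 10^(0.4(M₂ − M₁)) = 10^(0.4 × (-4.9329)) = 10^(-1.97316) = 0.010638.

L₁/L₂ = 0.0106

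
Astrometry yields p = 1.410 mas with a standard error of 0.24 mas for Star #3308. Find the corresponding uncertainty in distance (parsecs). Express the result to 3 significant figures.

121 pc

d = 1/p, so σ_d = σ_p / p².
σ_d = 0.000240 / (0.001410)² = 0.000240 / 0.0000019881 = 120.72 pc.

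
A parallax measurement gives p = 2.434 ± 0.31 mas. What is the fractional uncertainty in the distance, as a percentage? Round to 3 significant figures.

12.7%

For d = 1/p, |σ_d/d| = |σ_p/p|.
σ_p/p = 0.31 / 2.434 = 0.12736 = 12.736%.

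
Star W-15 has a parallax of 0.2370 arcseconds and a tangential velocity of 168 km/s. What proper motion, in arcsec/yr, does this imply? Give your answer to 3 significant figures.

8.40 arcsec/yr

d = 1/p = 1/0.2370″ = 4.2194 pc.
μ = v_t / (4.74 d) = 168 / (4.74 × 4.2194) = 168 / 20 = 8.4 ″/yr.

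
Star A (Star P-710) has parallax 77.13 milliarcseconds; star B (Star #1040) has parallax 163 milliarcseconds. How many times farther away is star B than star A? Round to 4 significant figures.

0.4732

Since d = 1/p, d_B/d_A = p_A/p_B.
= 77.13 / 163 = 0.47319.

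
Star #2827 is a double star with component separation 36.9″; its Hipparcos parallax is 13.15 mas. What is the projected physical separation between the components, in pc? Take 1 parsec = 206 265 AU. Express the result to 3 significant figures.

d = 1/p = 1/0.01315″ = 76.046 pc.
At distance d (pc), an angle of θ arcsec spans θ·d AU: s = 36.9 × 76.046 = 2806.1 AU.
= 2806.1 / 206265 = 0.013604 pc.

0.0136 pc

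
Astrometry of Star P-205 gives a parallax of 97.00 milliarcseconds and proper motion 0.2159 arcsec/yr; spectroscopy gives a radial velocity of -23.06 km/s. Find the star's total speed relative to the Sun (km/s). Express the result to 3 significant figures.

d = 1/p = 1/0.09700″ = 10.309 pc.
v_t = 4.740 μ d = 4.740 × 0.2159 × 10.309 = 10.55 km/s.
v = √(v_r² + v_t²) = √((-23.06)² + 10.55²) = √643.066 = 25.359 km/s.

25.4 km/s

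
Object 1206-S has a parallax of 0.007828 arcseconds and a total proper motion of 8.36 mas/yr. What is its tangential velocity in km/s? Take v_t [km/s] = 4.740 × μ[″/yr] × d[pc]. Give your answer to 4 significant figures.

d = 1/p = 1/0.007828″ = 127.75 pc.
μ = 8.36 mas/yr = 0.00836 ″/yr.
v_t = 4.74 × μ × d = 4.74 × 0.00836 × 127.75 = 5.0623 km/s.

5.062 km/s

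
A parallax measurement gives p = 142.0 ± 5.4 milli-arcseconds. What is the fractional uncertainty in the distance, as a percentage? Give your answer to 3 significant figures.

3.80%

For d = 1/p, |σ_d/d| = |σ_p/p|.
σ_p/p = 5.4 / 142.0 = 0.038028 = 3.8028%.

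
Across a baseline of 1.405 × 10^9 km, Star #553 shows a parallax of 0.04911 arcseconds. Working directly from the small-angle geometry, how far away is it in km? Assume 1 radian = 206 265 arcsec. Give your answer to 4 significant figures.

5.901 × 10^15 km

θ = 0.04911″ = 0.04911/206265 = 2.3809 × 10^-7 rad.
d = B/θ = (1.405 × 10^9) / (2.3809 × 10^-7) = 5.9011 × 10^15 km.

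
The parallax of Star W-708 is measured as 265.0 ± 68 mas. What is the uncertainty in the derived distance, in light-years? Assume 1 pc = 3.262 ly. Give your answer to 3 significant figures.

d = 1/p, so σ_d = σ_p / p².
σ_d = 0.0680 / (0.2650)² = 0.0680 / 0.070225 = 0.96832 pc = 0.96832 × 3.262 ly = 3.1587 ly.

3.16 ly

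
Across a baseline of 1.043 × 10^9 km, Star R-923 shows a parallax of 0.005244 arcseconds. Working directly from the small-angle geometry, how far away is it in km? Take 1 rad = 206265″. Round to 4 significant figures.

θ = 0.005244″ = 0.005244/206265 = 2.5424 × 10^-8 rad.
d = B/θ = (1.043 × 10^9) / (2.5424 × 10^-8) = 4.1024 × 10^16 km.

4.102 × 10^16 km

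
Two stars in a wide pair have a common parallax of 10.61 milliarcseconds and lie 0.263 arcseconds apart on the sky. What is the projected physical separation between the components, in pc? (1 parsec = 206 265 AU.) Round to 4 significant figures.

d = 1/p = 1/0.01061″ = 94.251 pc.
At distance d (pc), an angle of θ arcsec spans θ·d AU: s = 0.263 × 94.251 = 24.788 AU.
= 24.788 / 206265 = 0.00012018 pc.

0.0001202 pc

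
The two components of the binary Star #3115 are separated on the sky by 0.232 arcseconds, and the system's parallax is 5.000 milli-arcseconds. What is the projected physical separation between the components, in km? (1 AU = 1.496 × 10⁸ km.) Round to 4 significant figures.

6.941 × 10^9 km

d = 1/p = 1/0.005000″ = 200 pc.
At distance d (pc), an angle of θ arcsec spans θ·d AU: s = 0.232 × 200 = 46.4 AU.
= 46.4 × 1.496 × 10⁸ km = 6.9414 × 10^9 km.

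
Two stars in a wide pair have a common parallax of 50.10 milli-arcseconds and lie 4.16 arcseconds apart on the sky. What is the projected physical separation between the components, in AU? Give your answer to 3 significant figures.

d = 1/p = 1/0.05010″ = 19.96 pc.
At distance d (pc), an angle of θ arcsec spans θ·d AU: s = 4.16 × 19.96 = 83.034 AU.

83.0 AU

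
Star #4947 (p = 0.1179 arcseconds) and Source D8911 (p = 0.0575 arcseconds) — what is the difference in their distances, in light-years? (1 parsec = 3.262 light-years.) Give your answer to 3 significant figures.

d_A = 1/0.1179″ = 8.4818 pc; d_B = 1/0.05750″ = 17.391 pc.
|d_B − d_A| = |17.391 − 8.4818| = 8.9092 pc = 8.9092 × 3.262 ly = 29.062 ly.

29.1 ly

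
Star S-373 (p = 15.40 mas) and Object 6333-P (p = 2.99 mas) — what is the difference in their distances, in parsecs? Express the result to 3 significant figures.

d_A = 1/0.01540″ = 64.935 pc; d_B = 1/0.002990″ = 334.45 pc.
|d_B − d_A| = |334.45 − 64.935| = 269.52 pc.

270 pc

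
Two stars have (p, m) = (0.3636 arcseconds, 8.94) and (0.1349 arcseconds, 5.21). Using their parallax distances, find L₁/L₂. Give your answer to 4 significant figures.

L₁/L₂ = 0.004434

d₁ = 1/p₁ = 1/0.3636″ = 2.7503 pc; d₂ = 1/p₂ = 1/0.1349″ = 7.4129 pc.
M₁ = m₁ − 5 log₁₀ d₁ + 5 = 8.94 − 2.1969 + 5 = 11.7431.
M₂ = 5.21 − 4.3499 + 5 = 5.8601.
L₁/L₂ = 10^(0.4(M₂ − M₁)) = 10^(0.4 × (-5.8830)) = 10^(-2.35320) = 0.004434.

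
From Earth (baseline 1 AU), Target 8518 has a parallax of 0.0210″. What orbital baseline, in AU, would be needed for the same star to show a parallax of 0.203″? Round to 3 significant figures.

Parallax scales linearly with baseline: p ∝ B, so B = p_target / p_Earth × 1 AU.
B = 0.203 / 0.0210 = 9.6667 AU.

9.67 AU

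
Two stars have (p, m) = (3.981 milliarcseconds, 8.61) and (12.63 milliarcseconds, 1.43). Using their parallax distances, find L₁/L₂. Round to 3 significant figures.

d₁ = 1/p₁ = 1/0.003981″ = 251.19 pc; d₂ = 1/p₂ = 1/0.01263″ = 79.177 pc.
M₁ = m₁ − 5 log₁₀ d₁ + 5 = 8.61 − 12.0000 + 5 = 1.6100.
M₂ = 1.43 − 9.4930 + 5 = -3.0630.
L₁/L₂ = 10^(0.4(M₂ − M₁)) = 10^(0.4 × (-4.6730)) = 10^(-1.86920) = 0.013515.

L₁/L₂ = 0.0135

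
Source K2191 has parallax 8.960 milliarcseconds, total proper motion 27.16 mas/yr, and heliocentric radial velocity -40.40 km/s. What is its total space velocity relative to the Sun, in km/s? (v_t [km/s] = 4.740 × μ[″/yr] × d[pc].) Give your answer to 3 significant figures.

d = 1/p = 1/0.008960″ = 111.61 pc.
μ = 27.16 mas/yr = 0.02716 ″/yr.
v_t = 4.740 μ d = 4.740 × 0.02716 × 111.61 = 14.368 km/s.
v = √(v_r² + v_t²) = √((-40.40)² + 14.368²) = √1838.6 = 42.879 km/s.

42.9 km/s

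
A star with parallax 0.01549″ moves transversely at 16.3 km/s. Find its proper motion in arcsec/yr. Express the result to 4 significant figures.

0.05327 arcsec/yr

d = 1/p = 1/0.01549″ = 64.558 pc.
μ = v_t / (4.74 d) = 16.3 / (4.74 × 64.558) = 16.3 / 306 = 0.053268 ″/yr.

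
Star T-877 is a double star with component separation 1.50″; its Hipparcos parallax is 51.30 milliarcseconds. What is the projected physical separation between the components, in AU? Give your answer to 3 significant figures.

d = 1/p = 1/0.05130″ = 19.493 pc.
At distance d (pc), an angle of θ arcsec spans θ·d AU: s = 1.50 × 19.493 = 29.24 AU.

29.2 AU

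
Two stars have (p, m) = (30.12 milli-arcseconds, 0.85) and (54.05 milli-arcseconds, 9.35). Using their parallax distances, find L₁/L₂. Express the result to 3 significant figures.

d₁ = 1/p₁ = 1/0.03012″ = 33.201 pc; d₂ = 1/p₂ = 1/0.05405″ = 18.501 pc.
M₁ = m₁ − 5 log₁₀ d₁ + 5 = 0.85 − 7.6058 + 5 = -1.7558.
M₂ = 9.35 − 6.3360 + 5 = 8.0140.
L₁/L₂ = 10^(0.4(M₂ − M₁)) = 10^(0.4 × 9.7698) = 10^3.90792 = 8089.5.

L₁/L₂ = 8090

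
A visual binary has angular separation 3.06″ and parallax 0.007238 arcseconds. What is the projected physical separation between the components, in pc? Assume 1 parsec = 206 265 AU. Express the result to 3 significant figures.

d = 1/p = 1/0.007238″ = 138.16 pc.
At distance d (pc), an angle of θ arcsec spans θ·d AU: s = 3.06 × 138.16 = 422.77 AU.
= 422.77 / 206265 = 0.0020496 pc.

0.00205 pc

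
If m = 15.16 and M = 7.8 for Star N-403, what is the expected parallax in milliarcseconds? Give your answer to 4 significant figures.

m − M = 15.16 − 7.8 = 7.36.
d = 10^((m−M)/5 + 1) = 10^2.472 = 296.48 pc.
p = 1/d = 1/296.48 = 0.0033729 arcsec = 3.3729 mas.

3.373 mas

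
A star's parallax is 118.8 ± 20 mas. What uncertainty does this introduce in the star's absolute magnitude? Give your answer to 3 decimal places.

M = m − 5 log₁₀ d + 5 = m + 5 log₁₀ p + 5, so ∂M/∂p = 5/(p ln 10).
σ_M = (5/ln 10) · (σ_p/p) = 2.1715 × 20/118.8 = 2.1715 × 0.16835 = 0.36557.

σ_M = 0.366 mag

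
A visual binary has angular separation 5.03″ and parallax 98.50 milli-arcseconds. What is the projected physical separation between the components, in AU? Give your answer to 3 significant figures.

d = 1/p = 1/0.09850″ = 10.152 pc.
At distance d (pc), an angle of θ arcsec spans θ·d AU: s = 5.03 × 10.152 = 51.065 AU.

51.1 AU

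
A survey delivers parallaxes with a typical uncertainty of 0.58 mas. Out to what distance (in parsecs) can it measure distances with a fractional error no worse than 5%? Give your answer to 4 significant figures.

86.21 pc

σ_d/d = σ_p/p, so the condition is σ_p/p ≤ 0.05, i.e. p ≥ σ_p/0.05.
p_min = 0.58/0.05 = 11.6 mas = 0.0116 arcsec.
d_max = 1/p_min = 1/0.0116 = 86.207 pc.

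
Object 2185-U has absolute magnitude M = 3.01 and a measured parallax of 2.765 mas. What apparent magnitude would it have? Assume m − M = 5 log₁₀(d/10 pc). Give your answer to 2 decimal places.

d = 1/p = 1/0.002765″ = 361.66 pc.
m − M = 5 log₁₀ d − 5 = 5 log₁₀(361.66) − 5 = 12.7915 − 5 = 7.7915.
m = M + (m − M) = 3.01 + 7.7915 = 10.80.

m = 10.80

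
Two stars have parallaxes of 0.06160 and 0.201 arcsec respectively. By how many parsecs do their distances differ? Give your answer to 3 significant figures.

11.3 pc

d_A = 1/0.06160″ = 16.234 pc; d_B = 1/0.2010″ = 4.9751 pc.
|d_B − d_A| = |4.9751 − 16.234| = 11.259 pc.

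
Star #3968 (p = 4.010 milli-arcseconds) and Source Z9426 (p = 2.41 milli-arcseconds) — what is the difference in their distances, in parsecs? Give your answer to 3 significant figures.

166 pc

d_A = 1/0.004010″ = 249.38 pc; d_B = 1/0.002410″ = 414.94 pc.
|d_B − d_A| = |414.94 − 249.38| = 165.56 pc.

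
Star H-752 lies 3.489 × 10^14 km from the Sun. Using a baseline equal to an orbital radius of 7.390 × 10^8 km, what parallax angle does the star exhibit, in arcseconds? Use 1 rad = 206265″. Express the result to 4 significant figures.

θ ≈ B/d = (7.390 × 10^8) / (3.489 × 10^14) = 2.1181 × 10^-6 rad.
In arcseconds: 2.1181 × 10^-6 × 206265 = 0.43689″.

0.4369 arcsec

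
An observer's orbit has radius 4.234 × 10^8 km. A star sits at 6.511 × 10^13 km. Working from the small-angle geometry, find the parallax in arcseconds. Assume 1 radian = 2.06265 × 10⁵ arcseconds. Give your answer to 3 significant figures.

1.34 arcsec

θ ≈ B/d = (4.234 × 10^8) / (6.511 × 10^13) = 6.5028 × 10^-6 rad.
In arcseconds: 6.5028 × 10^-6 × 206265 = 1.3413″.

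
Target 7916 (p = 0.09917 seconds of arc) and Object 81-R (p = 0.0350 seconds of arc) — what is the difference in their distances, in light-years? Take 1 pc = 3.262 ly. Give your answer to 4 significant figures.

d_A = 1/0.09917″ = 10.084 pc; d_B = 1/0.03500″ = 28.571 pc.
|d_B − d_A| = |28.571 − 10.084| = 18.487 pc = 18.487 × 3.262 ly = 60.305 ly.

60.31 ly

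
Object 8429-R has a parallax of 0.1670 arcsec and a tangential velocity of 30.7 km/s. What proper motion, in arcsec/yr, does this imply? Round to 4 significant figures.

1.082 arcsec/yr

d = 1/p = 1/0.1670″ = 5.988 pc.
μ = v_t / (4.74 d) = 30.7 / (4.74 × 5.988) = 30.7 / 28.383 = 1.0816 ″/yr.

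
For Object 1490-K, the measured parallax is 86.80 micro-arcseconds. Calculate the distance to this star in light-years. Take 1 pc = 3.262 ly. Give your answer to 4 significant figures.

p = 86.80 micro-arcseconds = 0.00008680 arcsec.
d = 1/p = 1/0.00008680 = 11521 pc.
In light-years: 11521 × 3.262 = 37582 ly.

37580 light years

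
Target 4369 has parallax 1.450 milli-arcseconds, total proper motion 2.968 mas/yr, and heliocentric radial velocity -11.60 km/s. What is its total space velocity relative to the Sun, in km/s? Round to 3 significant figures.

15.1 km/s

d = 1/p = 1/0.001450″ = 689.66 pc.
μ = 2.968 mas/yr = 0.002968 ″/yr.
v_t = 4.740 μ d = 4.740 × 0.002968 × 689.66 = 9.7024 km/s.
v = √(v_r² + v_t²) = √((-11.60)² + 9.7024²) = √228.697 = 15.123 km/s.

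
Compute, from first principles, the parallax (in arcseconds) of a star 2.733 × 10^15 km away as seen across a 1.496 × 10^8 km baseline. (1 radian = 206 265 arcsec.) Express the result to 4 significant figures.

θ ≈ B/d = (1.496 × 10^8) / (2.733 × 10^15) = 5.4738 × 10^-8 rad.
In arcseconds: 5.4738 × 10^-8 × 206265 = 0.011291″.

0.01129 arcsec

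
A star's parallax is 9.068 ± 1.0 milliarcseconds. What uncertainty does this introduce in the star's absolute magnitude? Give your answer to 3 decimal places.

M = m − 5 log₁₀ d + 5 = m + 5 log₁₀ p + 5, so ∂M/∂p = 5/(p ln 10).
σ_M = (5/ln 10) · (σ_p/p) = 2.1715 × 1.0/9.068 = 2.1715 × 0.11028 = 0.23947.

σ_M = 0.239 mag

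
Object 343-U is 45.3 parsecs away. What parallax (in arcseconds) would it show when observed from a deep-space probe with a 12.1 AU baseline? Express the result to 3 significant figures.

0.267 arcsec

p (arcsec) = B (AU) / d (pc).
p = 12.1 / 45.3 = 0.26711 arcsec.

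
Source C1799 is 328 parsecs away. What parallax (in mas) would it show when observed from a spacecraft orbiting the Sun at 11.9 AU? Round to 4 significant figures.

36.28 mas

p (arcsec) = B (AU) / d (pc).
p = 11.9 / 328 = 0.03628 arcsec = 36.28 mas.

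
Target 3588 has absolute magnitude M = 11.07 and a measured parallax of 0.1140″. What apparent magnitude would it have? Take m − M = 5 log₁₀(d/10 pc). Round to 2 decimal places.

m = 10.79

d = 1/p = 1/0.1140″ = 8.7719 pc.
m − M = 5 log₁₀ d − 5 = 5 log₁₀(8.7719) − 5 = 4.7155 − 5 = -0.2845.
m = M + (m − M) = 11.07 + (-0.2845) = 10.79.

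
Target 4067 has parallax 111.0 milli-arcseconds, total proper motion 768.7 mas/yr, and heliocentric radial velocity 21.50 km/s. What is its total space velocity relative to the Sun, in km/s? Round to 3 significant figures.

d = 1/p = 1/0.1110″ = 9.009 pc.
μ = 768.7 mas/yr = 0.7687 ″/yr.
v_t = 4.740 μ d = 4.740 × 0.7687 × 9.009 = 32.826 km/s.
v = √(v_r² + v_t²) = √(21.50² + 32.826²) = √1539.8 = 39.24 km/s.

39.2 km/s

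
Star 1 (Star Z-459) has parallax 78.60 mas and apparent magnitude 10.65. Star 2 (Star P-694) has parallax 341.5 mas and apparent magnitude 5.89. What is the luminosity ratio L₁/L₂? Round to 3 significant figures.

d₁ = 1/p₁ = 1/0.07860″ = 12.723 pc; d₂ = 1/p₂ = 1/0.3415″ = 2.9283 pc.
M₁ = m₁ − 5 log₁₀ d₁ + 5 = 10.65 − 5.5229 + 5 = 10.1271.
M₂ = 5.89 − 2.3331 + 5 = 8.5569.
L₁/L₂ = 10^(0.4(M₂ − M₁)) = 10^(0.4 × (-1.5702)) = 10^(-0.62808) = 0.23546.

L₁/L₂ = 0.235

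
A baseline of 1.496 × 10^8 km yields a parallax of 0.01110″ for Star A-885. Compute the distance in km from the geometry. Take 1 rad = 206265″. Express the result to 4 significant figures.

2.780 × 10^15 km

θ = 0.01110″ = 0.01110/206265 = 5.3814 × 10^-8 rad.
d = B/θ = (1.496 × 10^8) / (5.3814 × 10^-8) = 2.7799 × 10^15 km.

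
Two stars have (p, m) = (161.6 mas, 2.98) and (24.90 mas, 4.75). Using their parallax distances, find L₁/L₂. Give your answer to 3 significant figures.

L₁/L₂ = 0.121

d₁ = 1/p₁ = 1/0.1616″ = 6.1881 pc; d₂ = 1/p₂ = 1/0.02490″ = 40.161 pc.
M₁ = m₁ − 5 log₁₀ d₁ + 5 = 2.98 − 3.9578 + 5 = 4.0222.
M₂ = 4.75 − 8.0190 + 5 = 1.7310.
L₁/L₂ = 10^(0.4(M₂ − M₁)) = 10^(0.4 × (-2.2912)) = 10^(-0.91648) = 0.1212.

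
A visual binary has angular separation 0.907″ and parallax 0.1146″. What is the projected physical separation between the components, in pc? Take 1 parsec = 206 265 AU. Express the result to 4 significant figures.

3.837 × 10^-5 pc

d = 1/p = 1/0.1146″ = 8.726 pc.
At distance d (pc), an angle of θ arcsec spans θ·d AU: s = 0.907 × 8.726 = 7.9145 AU.
= 7.9145 / 206265 = 3.8371 × 10^-5 pc.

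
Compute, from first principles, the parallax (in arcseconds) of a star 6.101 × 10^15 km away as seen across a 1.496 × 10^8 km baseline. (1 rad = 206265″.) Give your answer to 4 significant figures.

θ ≈ B/d = (1.496 × 10^8) / (6.101 × 10^15) = 2.4521 × 10^-8 rad.
In arcseconds: 2.4521 × 10^-8 × 206265 = 0.0050578″.

0.005058 arcsec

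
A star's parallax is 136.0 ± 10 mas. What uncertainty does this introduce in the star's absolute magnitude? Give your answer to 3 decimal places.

σ_M = 0.160 mag

M = m − 5 log₁₀ d + 5 = m + 5 log₁₀ p + 5, so ∂M/∂p = 5/(p ln 10).
σ_M = (5/ln 10) · (σ_p/p) = 2.1715 × 10/136.0 = 2.1715 × 0.073529 = 0.15967.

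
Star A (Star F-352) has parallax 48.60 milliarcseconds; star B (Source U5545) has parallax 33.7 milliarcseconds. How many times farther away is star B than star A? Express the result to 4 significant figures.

Since d = 1/p, d_B/d_A = p_A/p_B.
= 48.60 / 33.7 = 1.4421.

1.442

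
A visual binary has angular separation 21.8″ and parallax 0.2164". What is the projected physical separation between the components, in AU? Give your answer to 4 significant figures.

100.7 AU

d = 1/p = 1/0.2164″ = 4.6211 pc.
At distance d (pc), an angle of θ arcsec spans θ·d AU: s = 21.8 × 4.6211 = 100.74 AU.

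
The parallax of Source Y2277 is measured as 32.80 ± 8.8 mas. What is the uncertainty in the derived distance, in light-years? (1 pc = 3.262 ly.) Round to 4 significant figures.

d = 1/p, so σ_d = σ_p / p².
σ_d = 0.00880 / (0.03280)² = 0.00880 / 0.0010758 = 8.18 pc = 8.18 × 3.262 ly = 26.683 ly.

26.68 ly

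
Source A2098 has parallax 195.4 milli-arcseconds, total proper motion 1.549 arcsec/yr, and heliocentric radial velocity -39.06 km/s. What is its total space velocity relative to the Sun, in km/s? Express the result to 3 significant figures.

54.2 km/s

d = 1/p = 1/0.1954″ = 5.1177 pc.
v_t = 4.740 μ d = 4.740 × 1.549 × 5.1177 = 37.575 km/s.
v = √(v_r² + v_t²) = √((-39.06)² + 37.575²) = √2937.56 = 54.199 km/s.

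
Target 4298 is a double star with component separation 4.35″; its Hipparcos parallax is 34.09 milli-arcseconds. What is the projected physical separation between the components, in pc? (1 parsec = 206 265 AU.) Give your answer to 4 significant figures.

0.0006186 pc

d = 1/p = 1/0.03409″ = 29.334 pc.
At distance d (pc), an angle of θ arcsec spans θ·d AU: s = 4.35 × 29.334 = 127.6 AU.
= 127.6 / 206265 = 0.00061862 pc.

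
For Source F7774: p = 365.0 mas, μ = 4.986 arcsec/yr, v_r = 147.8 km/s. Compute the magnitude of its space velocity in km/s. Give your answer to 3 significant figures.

d = 1/p = 1/0.3650″ = 2.7397 pc.
v_t = 4.740 μ d = 4.740 × 4.986 × 2.7397 = 64.749 km/s.
v = √(v_r² + v_t²) = √(147.8² + 64.749²) = √26037.3 = 161.36 km/s.

161 km/s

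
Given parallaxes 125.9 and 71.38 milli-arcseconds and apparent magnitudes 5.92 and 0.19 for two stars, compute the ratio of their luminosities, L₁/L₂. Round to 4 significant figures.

d₁ = 1/p₁ = 1/0.1259″ = 7.9428 pc; d₂ = 1/p₂ = 1/0.07138″ = 14.01 pc.
M₁ = m₁ − 5 log₁₀ d₁ + 5 = 5.92 − 4.4999 + 5 = 6.4201.
M₂ = 0.19 − 5.7322 + 5 = -0.5422.
L₁/L₂ = 10^(0.4(M₂ − M₁)) = 10^(0.4 × (-6.9623)) = 10^(-2.78492) = 0.0016409.

L₁/L₂ = 0.001641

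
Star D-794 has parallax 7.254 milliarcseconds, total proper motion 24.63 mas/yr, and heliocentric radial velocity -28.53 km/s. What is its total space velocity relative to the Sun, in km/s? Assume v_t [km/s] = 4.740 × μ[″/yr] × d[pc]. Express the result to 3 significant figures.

32.8 km/s

d = 1/p = 1/0.007254″ = 137.85 pc.
μ = 24.63 mas/yr = 0.02463 ″/yr.
v_t = 4.740 μ d = 4.740 × 0.02463 × 137.85 = 16.093 km/s.
v = √(v_r² + v_t²) = √((-28.53)² + 16.093²) = √1072.95 = 32.756 km/s.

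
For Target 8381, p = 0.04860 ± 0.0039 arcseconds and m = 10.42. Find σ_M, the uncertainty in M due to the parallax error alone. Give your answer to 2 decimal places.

M = m − 5 log₁₀ d + 5 = m + 5 log₁₀ p + 5, so ∂M/∂p = 5/(p ln 10).
σ_M = (5/ln 10) · (σ_p/p) = 2.1715 × 0.0039/0.04860 = 2.1715 × 0.080247 = 0.17426.

σ_M = 0.17 mag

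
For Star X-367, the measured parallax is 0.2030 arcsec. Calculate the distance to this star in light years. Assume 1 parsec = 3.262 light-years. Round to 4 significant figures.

16.07 light years

d = 1/p = 1/0.2030 = 4.9261 pc.
In light-years: 4.9261 × 3.262 = 16.069 ly.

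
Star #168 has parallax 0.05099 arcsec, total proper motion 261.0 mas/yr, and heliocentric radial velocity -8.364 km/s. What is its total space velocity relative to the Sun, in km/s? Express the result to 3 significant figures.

25.7 km/s

d = 1/p = 1/0.05099″ = 19.612 pc.
μ = 261.0 mas/yr = 0.2610 ″/yr.
v_t = 4.740 μ d = 4.740 × 0.2610 × 19.612 = 24.263 km/s.
v = √(v_r² + v_t²) = √((-8.364)² + 24.263²) = √658.65 = 25.664 km/s.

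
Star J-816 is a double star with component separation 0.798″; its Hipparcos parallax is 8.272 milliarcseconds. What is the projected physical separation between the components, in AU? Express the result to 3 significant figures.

d = 1/p = 1/0.008272″ = 120.89 pc.
At distance d (pc), an angle of θ arcsec spans θ·d AU: s = 0.798 × 120.89 = 96.47 AU.

96.5 AU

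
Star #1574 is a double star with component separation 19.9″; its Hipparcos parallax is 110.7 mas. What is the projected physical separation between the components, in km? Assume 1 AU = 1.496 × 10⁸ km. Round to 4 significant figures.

2.689 × 10^10 km

d = 1/p = 1/0.1107″ = 9.0334 pc.
At distance d (pc), an angle of θ arcsec spans θ·d AU: s = 19.9 × 9.0334 = 179.76 AU.
= 179.76 × 1.496 × 10⁸ km = 2.6892 × 10^10 km.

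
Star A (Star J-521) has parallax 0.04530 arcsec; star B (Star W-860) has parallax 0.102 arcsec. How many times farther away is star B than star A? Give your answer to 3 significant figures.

0.444

Since d = 1/p, d_B/d_A = p_A/p_B.
= 0.04530 / 0.102 = 0.44412.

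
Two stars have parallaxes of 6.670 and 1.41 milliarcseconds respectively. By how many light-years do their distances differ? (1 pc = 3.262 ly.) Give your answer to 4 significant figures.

1824 ly

d_A = 1/0.006670″ = 149.93 pc; d_B = 1/0.001410″ = 709.22 pc.
|d_B − d_A| = |709.22 − 149.93| = 559.29 pc = 559.29 × 3.262 ly = 1824.4 ly.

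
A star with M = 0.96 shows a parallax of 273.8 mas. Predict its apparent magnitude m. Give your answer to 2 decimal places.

d = 1/p = 1/0.2738″ = 3.6523 pc.
m − M = 5 log₁₀ d − 5 = 5 log₁₀(3.6523) − 5 = 2.8128 − 5 = -2.1872.
m = M + (m − M) = 0.96 + (-2.1872) = -1.23.

m = -1.23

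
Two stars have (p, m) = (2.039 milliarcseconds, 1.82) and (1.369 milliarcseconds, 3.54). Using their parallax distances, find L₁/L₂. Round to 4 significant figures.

d₁ = 1/p₁ = 1/0.002039″ = 490.44 pc; d₂ = 1/p₂ = 1/0.001369″ = 730.46 pc.
M₁ = m₁ − 5 log₁₀ d₁ + 5 = 1.82 − 13.4529 + 5 = -6.6329.
M₂ = 3.54 − 14.3180 + 5 = -5.7780.
L₁/L₂ = 10^(0.4(M₂ − M₁)) = 10^(0.4 × 0.8549) = 10^0.34196 = 2.1977.

L₁/L₂ = 2.198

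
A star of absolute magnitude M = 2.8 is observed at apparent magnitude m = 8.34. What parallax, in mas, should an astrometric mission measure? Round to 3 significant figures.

7.80 mas

m − M = 8.34 − 2.8 = 5.54.
d = 10^((m−M)/5 + 1) = 10^2.108 = 128.23 pc.
p = 1/d = 1/128.23 = 0.0077985 arcsec = 7.7985 mas.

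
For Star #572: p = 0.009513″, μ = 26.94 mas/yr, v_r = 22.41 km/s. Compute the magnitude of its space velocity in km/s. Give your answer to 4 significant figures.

d = 1/p = 1/0.009513″ = 105.12 pc.
μ = 26.94 mas/yr = 0.02694 ″/yr.
v_t = 4.740 μ d = 4.740 × 0.02694 × 105.12 = 13.423 km/s.
v = √(v_r² + v_t²) = √(22.41² + 13.423²) = √682.385 = 26.122 km/s.

26.12 km/s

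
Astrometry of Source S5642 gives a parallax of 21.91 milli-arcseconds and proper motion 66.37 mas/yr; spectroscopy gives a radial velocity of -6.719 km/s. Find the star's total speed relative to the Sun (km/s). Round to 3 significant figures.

d = 1/p = 1/0.02191″ = 45.641 pc.
μ = 66.37 mas/yr = 0.06637 ″/yr.
v_t = 4.740 μ d = 4.740 × 0.06637 × 45.641 = 14.358 km/s.
v = √(v_r² + v_t²) = √((-6.719)² + 14.358²) = √251.297 = 15.852 km/s.

15.9 km/s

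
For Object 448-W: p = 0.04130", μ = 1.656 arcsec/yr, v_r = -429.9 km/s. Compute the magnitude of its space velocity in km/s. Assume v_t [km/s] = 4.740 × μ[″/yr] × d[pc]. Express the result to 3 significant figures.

470 km/s

d = 1/p = 1/0.04130″ = 24.213 pc.
v_t = 4.740 μ d = 4.740 × 1.656 × 24.213 = 190.06 km/s.
v = √(v_r² + v_t²) = √((-429.9)² + 190.06²) = √220937 = 470.04 km/s.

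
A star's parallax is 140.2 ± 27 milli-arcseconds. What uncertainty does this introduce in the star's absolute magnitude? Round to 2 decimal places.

σ_M = 0.42 mag

M = m − 5 log₁₀ d + 5 = m + 5 log₁₀ p + 5, so ∂M/∂p = 5/(p ln 10).
σ_M = (5/ln 10) · (σ_p/p) = 2.1715 × 27/140.2 = 2.1715 × 0.19258 = 0.41819.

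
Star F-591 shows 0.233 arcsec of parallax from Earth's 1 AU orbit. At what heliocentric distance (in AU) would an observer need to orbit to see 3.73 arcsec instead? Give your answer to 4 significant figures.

Parallax scales linearly with baseline: p ∝ B, so B = p_target / p_Earth × 1 AU.
B = 3.73 / 0.233 = 16.009 AU.

16.01 AU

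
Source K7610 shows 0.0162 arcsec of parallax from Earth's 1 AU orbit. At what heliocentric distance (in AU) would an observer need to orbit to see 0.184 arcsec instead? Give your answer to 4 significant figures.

11.36 AU

Parallax scales linearly with baseline: p ∝ B, so B = p_target / p_Earth × 1 AU.
B = 0.184 / 0.0162 = 11.358 AU.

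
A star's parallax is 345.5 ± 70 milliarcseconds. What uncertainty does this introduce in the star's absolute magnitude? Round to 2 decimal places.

M = m − 5 log₁₀ d + 5 = m + 5 log₁₀ p + 5, so ∂M/∂p = 5/(p ln 10).
σ_M = (5/ln 10) · (σ_p/p) = 2.1715 × 70/345.5 = 2.1715 × 0.2026 = 0.43995.

σ_M = 0.44 mag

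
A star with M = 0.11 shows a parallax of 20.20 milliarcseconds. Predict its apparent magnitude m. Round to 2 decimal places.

d = 1/p = 1/0.02020″ = 49.505 pc.
m − M = 5 log₁₀ d − 5 = 5 log₁₀(49.505) − 5 = 8.4732 − 5 = 3.4732.
m = M + (m − M) = 0.11 + 3.4732 = 3.58.

m = 3.58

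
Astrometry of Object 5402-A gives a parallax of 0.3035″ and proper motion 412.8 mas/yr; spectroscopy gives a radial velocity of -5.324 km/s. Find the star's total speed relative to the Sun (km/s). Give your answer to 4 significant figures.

d = 1/p = 1/0.3035″ = 3.2949 pc.
μ = 412.8 mas/yr = 0.4128 ″/yr.
v_t = 4.740 μ d = 4.740 × 0.4128 × 3.2949 = 6.447 km/s.
v = √(v_r² + v_t²) = √((-5.324)² + 6.447²) = √69.9088 = 8.3611 km/s.

8.361 km/s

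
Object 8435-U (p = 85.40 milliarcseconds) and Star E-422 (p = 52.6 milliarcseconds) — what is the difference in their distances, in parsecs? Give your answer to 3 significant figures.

d_A = 1/0.08540″ = 11.71 pc; d_B = 1/0.05260″ = 19.011 pc.
|d_B − d_A| = |19.011 − 11.71| = 7.301 pc.

7.30 pc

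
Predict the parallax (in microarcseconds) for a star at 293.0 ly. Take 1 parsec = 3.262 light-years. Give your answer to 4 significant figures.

d = 293.0 ly ÷ 3.262 = 89.822 pc.
p = 1/d = 1/89.822 = 0.011133 arcsec.
= 0.011133 × 10⁶ = 11133 μas.

11130 μas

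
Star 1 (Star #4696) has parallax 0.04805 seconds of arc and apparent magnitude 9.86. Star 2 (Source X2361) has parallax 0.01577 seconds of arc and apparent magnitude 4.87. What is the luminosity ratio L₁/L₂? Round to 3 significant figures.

L₁/L₂ = 0.00109

d₁ = 1/p₁ = 1/0.04805″ = 20.812 pc; d₂ = 1/p₂ = 1/0.01577″ = 63.412 pc.
M₁ = m₁ − 5 log₁₀ d₁ + 5 = 9.86 − 6.5916 + 5 = 8.2684.
M₂ = 4.87 − 9.0109 + 5 = 0.8591.
L₁/L₂ = 10^(0.4(M₂ − M₁)) = 10^(0.4 × (-7.4093)) = 10^(-2.96372) = 0.0010871.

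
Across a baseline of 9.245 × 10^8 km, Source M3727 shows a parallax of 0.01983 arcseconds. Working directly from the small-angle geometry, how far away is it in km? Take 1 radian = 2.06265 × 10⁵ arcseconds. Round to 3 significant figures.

9.62 × 10^15 km

θ = 0.01983″ = 0.01983/206265 = 9.6138 × 10^-8 rad.
d = B/θ = (9.245 × 10^8) / (9.6138 × 10^-8) = 9.6164 × 10^15 km.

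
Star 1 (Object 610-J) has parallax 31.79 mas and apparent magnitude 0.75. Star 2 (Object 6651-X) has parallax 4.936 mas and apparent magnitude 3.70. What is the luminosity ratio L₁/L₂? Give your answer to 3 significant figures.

L₁/L₂ = 0.365

d₁ = 1/p₁ = 1/0.03179″ = 31.456 pc; d₂ = 1/p₂ = 1/0.004936″ = 202.59 pc.
M₁ = m₁ − 5 log₁₀ d₁ + 5 = 0.75 − 7.4885 + 5 = -1.7385.
M₂ = 3.70 − 11.5331 + 5 = -2.8331.
L₁/L₂ = 10^(0.4(M₂ − M₁)) = 10^(0.4 × (-1.0946)) = 10^(-0.43784) = 0.36489.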